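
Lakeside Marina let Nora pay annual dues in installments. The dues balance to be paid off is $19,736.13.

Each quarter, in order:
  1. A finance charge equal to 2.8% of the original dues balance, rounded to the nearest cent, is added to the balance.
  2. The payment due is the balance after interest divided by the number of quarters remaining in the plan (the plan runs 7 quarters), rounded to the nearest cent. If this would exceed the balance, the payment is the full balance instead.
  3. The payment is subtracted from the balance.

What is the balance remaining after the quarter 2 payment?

Quarter 1: $19,736.13 +$552.61 interest = $20,288.74; pay $2,898.39 → $17,390.35
Quarter 2: $17,390.35 +$552.61 interest = $17,942.96; pay $2,990.49 → $14,952.47

$14,952.47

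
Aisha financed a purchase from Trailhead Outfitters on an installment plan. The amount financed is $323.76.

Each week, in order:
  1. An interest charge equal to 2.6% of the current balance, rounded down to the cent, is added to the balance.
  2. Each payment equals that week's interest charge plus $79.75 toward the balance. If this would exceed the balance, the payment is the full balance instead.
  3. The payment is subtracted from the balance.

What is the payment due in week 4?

Week 1: opening $323.76; interest $8.41 → $332.17; payment $88.16; balance $244.01
Week 2: opening $244.01; interest $6.34 → $250.35; payment $86.09; balance $164.26
Week 3: opening $164.26; interest $4.27 → $168.53; payment $84.02; balance $84.51
Week 4: opening $84.51; interest $2.19 → $86.70; payment $81.94; balance $4.76

$81.94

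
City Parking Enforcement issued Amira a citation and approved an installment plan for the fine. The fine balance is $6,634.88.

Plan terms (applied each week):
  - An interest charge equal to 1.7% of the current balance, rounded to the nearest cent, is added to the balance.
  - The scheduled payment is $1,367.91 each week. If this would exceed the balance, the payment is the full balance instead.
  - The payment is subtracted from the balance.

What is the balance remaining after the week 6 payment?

Week 1: opening $6,634.88; interest $112.79 → $6,747.67; payment $1,367.91; balance $5,379.76
Week 2: opening $5,379.76; interest $91.46 → $5,471.22; payment $1,367.91; balance $4,103.31
Week 3: opening $4,103.31; interest $69.76 → $4,173.07; payment $1,367.91; balance $2,805.16
Week 4: opening $2,805.16; interest $47.69 → $2,852.85; payment $1,367.91; balance $1,484.94
Week 5: opening $1,484.94; interest $25.24 → $1,510.18; payment $1,367.91; balance $142.27
Week 6: opening $142.27; interest $2.42 → $144.69; payment $144.69; balance $0.00

$0.00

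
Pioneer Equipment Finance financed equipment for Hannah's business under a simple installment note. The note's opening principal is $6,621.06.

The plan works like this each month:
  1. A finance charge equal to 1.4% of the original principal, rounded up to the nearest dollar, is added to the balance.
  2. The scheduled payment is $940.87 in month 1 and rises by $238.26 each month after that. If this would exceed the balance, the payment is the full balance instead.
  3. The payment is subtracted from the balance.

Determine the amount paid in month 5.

$1,893.02

Month 1: opening $6,621.06; interest $93.00 → $6,714.06; payment $940.87; balance $5,773.19
Month 2: opening $5,773.19; interest $93.00 → $5,866.19; payment $1,179.13; balance $4,687.06
Month 3: opening $4,687.06; interest $93.00 → $4,780.06; payment $1,417.39; balance $3,362.67
Month 4: opening $3,362.67; interest $93.00 → $3,455.67; payment $1,655.65; balance $1,800.02
Month 5: opening $1,800.02; interest $93.00 → $1,893.02; payment $1,893.02; balance $0.00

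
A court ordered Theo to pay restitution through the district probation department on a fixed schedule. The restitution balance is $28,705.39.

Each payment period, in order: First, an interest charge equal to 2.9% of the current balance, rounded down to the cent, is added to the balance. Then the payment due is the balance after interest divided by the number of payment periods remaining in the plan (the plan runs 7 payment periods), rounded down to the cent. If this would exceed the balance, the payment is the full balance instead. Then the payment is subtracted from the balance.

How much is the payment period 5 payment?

$4,730.87

Payment period 1: opening $28,705.39; interest $832.45 → $29,537.84; payment $4,219.69; balance $25,318.15
Payment period 2: opening $25,318.15; interest $734.22 → $26,052.37; payment $4,342.06; balance $21,710.31
Payment period 3: opening $21,710.31; interest $629.59 → $22,339.90; payment $4,467.98; balance $17,871.92
Payment period 4: opening $17,871.92; interest $518.28 → $18,390.20; payment $4,597.55; balance $13,792.65
Payment period 5: opening $13,792.65; interest $399.98 → $14,192.63; payment $4,730.87; balance $9,461.76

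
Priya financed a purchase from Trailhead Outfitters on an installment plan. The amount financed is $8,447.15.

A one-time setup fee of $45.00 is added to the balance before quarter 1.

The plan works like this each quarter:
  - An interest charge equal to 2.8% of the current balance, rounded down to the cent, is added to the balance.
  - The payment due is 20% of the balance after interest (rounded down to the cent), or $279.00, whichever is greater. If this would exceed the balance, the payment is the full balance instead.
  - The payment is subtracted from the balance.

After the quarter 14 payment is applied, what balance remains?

$178.43

Quarter 1: $8,492.15 +$237.78 interest = $8,729.93; pay $1,745.98 → $6,983.95
Quarter 2: $6,983.95 +$195.55 interest = $7,179.50; pay $1,435.90 → $5,743.60
Quarter 3: $5,743.60 +$160.82 interest = $5,904.42; pay $1,180.88 → $4,723.54
Quarter 4: $4,723.54 +$132.25 interest = $4,855.79; pay $971.15 → $3,884.64
Quarter 5: $3,884.64 +$108.76 interest = $3,993.40; pay $798.68 → $3,194.72
Quarter 6: $3,194.72 +$89.45 interest = $3,284.17; pay $656.83 → $2,627.34
Quarter 7: $2,627.34 +$73.56 interest = $2,700.90; pay $540.18 → $2,160.72
Quarter 8: $2,160.72 +$60.50 interest = $2,221.22; pay $444.24 → $1,776.98
Quarter 9: $1,776.98 +$49.75 interest = $1,826.73; pay $365.34 → $1,461.39
Quarter 10: $1,461.39 +$40.91 interest = $1,502.30; pay $300.46 → $1,201.84
Quarter 11: $1,201.84 +$33.65 interest = $1,235.49; pay $279.00 → $956.49
Quarter 12: $956.49 +$26.78 interest = $983.27; pay $279.00 → $704.27
Quarter 13: $704.27 +$19.71 interest = $723.98; pay $279.00 → $444.98
Quarter 14: $444.98 +$12.45 interest = $457.43; pay $279.00 → $178.43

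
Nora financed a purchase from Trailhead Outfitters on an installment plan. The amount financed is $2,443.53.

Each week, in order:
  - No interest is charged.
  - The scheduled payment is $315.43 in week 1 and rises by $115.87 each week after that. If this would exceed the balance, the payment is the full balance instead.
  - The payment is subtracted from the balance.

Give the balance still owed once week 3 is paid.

Week 1: opening $2,443.53; payment $315.43; balance $2,128.10
Week 2: opening $2,128.10; payment $431.30; balance $1,696.80
Week 3: opening $1,696.80; payment $547.17; balance $1,149.63

$1,149.63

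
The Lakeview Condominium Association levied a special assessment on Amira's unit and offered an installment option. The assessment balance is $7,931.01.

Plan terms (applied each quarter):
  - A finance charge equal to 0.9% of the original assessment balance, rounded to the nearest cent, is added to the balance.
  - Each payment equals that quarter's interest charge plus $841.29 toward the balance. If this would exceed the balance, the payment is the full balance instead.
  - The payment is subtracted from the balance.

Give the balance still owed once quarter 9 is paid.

$359.40

Quarter 1: opening $7,931.01; interest $71.38 → $8,002.39; payment $912.67; balance $7,089.72
Quarter 2: opening $7,089.72; interest $71.38 → $7,161.10; payment $912.67; balance $6,248.43
Quarter 3: opening $6,248.43; interest $71.38 → $6,319.81; payment $912.67; balance $5,407.14
Quarter 4: opening $5,407.14; interest $71.38 → $5,478.52; payment $912.67; balance $4,565.85
Quarter 5: opening $4,565.85; interest $71.38 → $4,637.23; payment $912.67; balance $3,724.56
Quarter 6: opening $3,724.56; interest $71.38 → $3,795.94; payment $912.67; balance $2,883.27
Quarter 7: opening $2,883.27; interest $71.38 → $2,954.65; payment $912.67; balance $2,041.98
Quarter 8: opening $2,041.98; interest $71.38 → $2,113.36; payment $912.67; balance $1,200.69
Quarter 9: opening $1,200.69; interest $71.38 → $1,272.07; payment $912.67; balance $359.40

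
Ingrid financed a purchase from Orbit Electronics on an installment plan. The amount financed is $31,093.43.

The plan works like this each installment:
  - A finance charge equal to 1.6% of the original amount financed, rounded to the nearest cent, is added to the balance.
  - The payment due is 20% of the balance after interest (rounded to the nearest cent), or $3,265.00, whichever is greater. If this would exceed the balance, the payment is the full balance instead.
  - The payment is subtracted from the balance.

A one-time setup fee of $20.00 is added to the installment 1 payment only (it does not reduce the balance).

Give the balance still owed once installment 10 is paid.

$0.00

Installment 1: opening $31,093.43; interest $497.49 → $31,590.92; payment $6,318.18 (+ $20.00 fee); balance $25,272.74
Installment 2: opening $25,272.74; interest $497.49 → $25,770.23; payment $5,154.05; balance $20,616.18
Installment 3: opening $20,616.18; interest $497.49 → $21,113.67; payment $4,222.73; balance $16,890.94
Installment 4: opening $16,890.94; interest $497.49 → $17,388.43; payment $3,477.69; balance $13,910.74
Installment 5: opening $13,910.74; interest $497.49 → $14,408.23; payment $3,265.00; balance $11,143.23
Installment 6: opening $11,143.23; interest $497.49 → $11,640.72; payment $3,265.00; balance $8,375.72
Installment 7: opening $8,375.72; interest $497.49 → $8,873.21; payment $3,265.00; balance $5,608.21
Installment 8: opening $5,608.21; interest $497.49 → $6,105.70; payment $3,265.00; balance $2,840.70
Installment 9: opening $2,840.70; interest $497.49 → $3,338.19; payment $3,265.00; balance $73.19
Installment 10: opening $73.19; interest $497.49 → $570.68; payment $570.68; balance $0.00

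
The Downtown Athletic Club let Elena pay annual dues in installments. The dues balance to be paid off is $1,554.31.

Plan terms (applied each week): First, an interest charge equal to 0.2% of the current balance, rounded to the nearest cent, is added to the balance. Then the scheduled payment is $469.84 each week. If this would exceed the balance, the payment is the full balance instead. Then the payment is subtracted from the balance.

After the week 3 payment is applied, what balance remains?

$151.32

# | Opening | Interest | Payment | End bal
1 | $1,554.31 | $3.11 | $469.84 | $1,087.58
2 | $1,087.58 | $2.18 | $469.84 | $619.92
3 | $619.92 | $1.24 | $469.84 | $151.32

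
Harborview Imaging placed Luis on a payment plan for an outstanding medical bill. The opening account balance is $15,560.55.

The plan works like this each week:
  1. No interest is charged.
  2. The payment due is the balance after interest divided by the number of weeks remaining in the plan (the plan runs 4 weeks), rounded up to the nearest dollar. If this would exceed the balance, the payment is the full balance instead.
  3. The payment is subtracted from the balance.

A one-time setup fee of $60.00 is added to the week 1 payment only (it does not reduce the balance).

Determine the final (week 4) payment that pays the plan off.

Week 1: opening $15,560.55; payment $3,891.00 (+ $60.00 fee); balance $11,669.55
Week 2: opening $11,669.55; payment $3,890.00; balance $7,779.55
Week 3: opening $7,779.55; payment $3,890.00; balance $3,889.55
Week 4: opening $3,889.55; payment $3,889.55; balance $0.00

$3,889.55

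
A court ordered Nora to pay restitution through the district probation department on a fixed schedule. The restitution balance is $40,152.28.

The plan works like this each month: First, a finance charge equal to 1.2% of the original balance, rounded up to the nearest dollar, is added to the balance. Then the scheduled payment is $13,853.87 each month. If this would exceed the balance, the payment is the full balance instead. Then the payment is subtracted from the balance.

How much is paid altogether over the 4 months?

$42,080.28

Month 1: opening $40,152.28; interest $482.00 → $40,634.28; payment $13,853.87; balance $26,780.41
Month 2: opening $26,780.41; interest $482.00 → $27,262.41; payment $13,853.87; balance $13,408.54
Month 3: opening $13,408.54; interest $482.00 → $13,890.54; payment $13,853.87; balance $36.67
Month 4: opening $36.67; interest $482.00 → $518.67; payment $518.67; balance $0.00
Total paid: $42,080.28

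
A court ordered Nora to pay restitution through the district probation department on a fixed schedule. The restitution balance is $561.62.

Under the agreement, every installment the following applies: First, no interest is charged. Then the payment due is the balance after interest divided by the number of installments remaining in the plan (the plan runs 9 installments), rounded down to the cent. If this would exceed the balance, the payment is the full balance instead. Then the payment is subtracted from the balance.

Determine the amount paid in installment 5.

# | Opening | Payment | End bal
1 | $561.62 | $62.40 | $499.22
2 | $499.22 | $62.40 | $436.82
3 | $436.82 | $62.40 | $374.42
4 | $374.42 | $62.40 | $312.02
5 | $312.02 | $62.40 | $249.62

$62.40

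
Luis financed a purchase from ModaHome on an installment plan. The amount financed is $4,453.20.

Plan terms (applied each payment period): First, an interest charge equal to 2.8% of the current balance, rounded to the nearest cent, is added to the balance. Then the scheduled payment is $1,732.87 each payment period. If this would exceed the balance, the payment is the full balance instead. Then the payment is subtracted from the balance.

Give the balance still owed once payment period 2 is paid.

$1,191.81

Payment period 1: opening $4,453.20; interest $124.69 → $4,577.89; payment $1,732.87; balance $2,845.02
Payment period 2: opening $2,845.02; interest $79.66 → $2,924.68; payment $1,732.87; balance $1,191.81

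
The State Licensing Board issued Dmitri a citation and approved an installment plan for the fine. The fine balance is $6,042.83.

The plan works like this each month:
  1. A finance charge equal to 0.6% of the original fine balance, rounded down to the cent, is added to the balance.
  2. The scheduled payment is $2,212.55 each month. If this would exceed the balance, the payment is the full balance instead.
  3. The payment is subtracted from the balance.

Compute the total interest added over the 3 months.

Month 1: $6,042.83 +$36.25 interest = $6,079.08; pay $2,212.55 → $3,866.53
Month 2: $3,866.53 +$36.25 interest = $3,902.78; pay $2,212.55 → $1,690.23
Month 3: $1,690.23 +$36.25 interest = $1,726.48; pay $1,726.48 → $0.00
Total interest: $36.25 + $36.25 + $36.25 = $108.75

$108.75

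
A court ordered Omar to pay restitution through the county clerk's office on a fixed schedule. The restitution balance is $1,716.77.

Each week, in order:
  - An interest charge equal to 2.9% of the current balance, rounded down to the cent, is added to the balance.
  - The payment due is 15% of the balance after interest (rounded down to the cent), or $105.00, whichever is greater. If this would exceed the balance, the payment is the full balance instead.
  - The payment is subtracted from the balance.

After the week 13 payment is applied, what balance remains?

$120.56

# | Opening | Interest | Payment | End bal
1 | $1,716.77 | $49.78 | $264.98 | $1,501.57
2 | $1,501.57 | $43.54 | $231.76 | $1,313.35
3 | $1,313.35 | $38.08 | $202.71 | $1,148.72
4 | $1,148.72 | $33.31 | $177.30 | $1,004.73
5 | $1,004.73 | $29.13 | $155.07 | $878.79
6 | $878.79 | $25.48 | $135.64 | $768.63
7 | $768.63 | $22.29 | $118.63 | $672.29
8 | $672.29 | $19.49 | $105.00 | $586.78
9 | $586.78 | $17.01 | $105.00 | $498.79
10 | $498.79 | $14.46 | $105.00 | $408.25
11 | $408.25 | $11.83 | $105.00 | $315.08
12 | $315.08 | $9.13 | $105.00 | $219.21
13 | $219.21 | $6.35 | $105.00 | $120.56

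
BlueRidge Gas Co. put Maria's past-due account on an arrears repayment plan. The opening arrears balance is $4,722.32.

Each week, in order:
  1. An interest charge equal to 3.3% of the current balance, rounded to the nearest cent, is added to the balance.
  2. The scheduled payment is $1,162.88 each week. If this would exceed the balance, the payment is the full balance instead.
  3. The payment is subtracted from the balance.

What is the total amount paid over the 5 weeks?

$5,158.03

Week 1: $4,722.32 +$155.84 interest = $4,878.16; pay $1,162.88 → $3,715.28
Week 2: $3,715.28 +$122.60 interest = $3,837.88; pay $1,162.88 → $2,675.00
Week 3: $2,675.00 +$88.28 interest = $2,763.28; pay $1,162.88 → $1,600.40
Week 4: $1,600.40 +$52.81 interest = $1,653.21; pay $1,162.88 → $490.33
Week 5: $490.33 +$16.18 interest = $506.51; pay $506.51 → $0.00
Total paid: $5,158.03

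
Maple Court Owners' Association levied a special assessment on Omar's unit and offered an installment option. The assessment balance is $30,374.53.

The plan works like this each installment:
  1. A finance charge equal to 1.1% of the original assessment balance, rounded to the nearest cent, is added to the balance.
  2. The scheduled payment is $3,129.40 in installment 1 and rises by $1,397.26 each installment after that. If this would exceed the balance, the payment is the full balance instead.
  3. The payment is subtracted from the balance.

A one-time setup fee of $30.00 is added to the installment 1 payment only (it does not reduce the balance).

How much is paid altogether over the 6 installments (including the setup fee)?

Installment 1: opening $30,374.53; interest $334.12 → $30,708.65; payment $3,129.40 (+ $30.00 fee); balance $27,579.25
Installment 2: opening $27,579.25; interest $334.12 → $27,913.37; payment $4,526.66; balance $23,386.71
Installment 3: opening $23,386.71; interest $334.12 → $23,720.83; payment $5,923.92; balance $17,796.91
Installment 4: opening $17,796.91; interest $334.12 → $18,131.03; payment $7,321.18; balance $10,809.85
Installment 5: opening $10,809.85; interest $334.12 → $11,143.97; payment $8,718.44; balance $2,425.53
Installment 6: opening $2,425.53; interest $334.12 → $2,759.65; payment $2,759.65; balance $0.00
Total paid: $32,409.25

$32,409.25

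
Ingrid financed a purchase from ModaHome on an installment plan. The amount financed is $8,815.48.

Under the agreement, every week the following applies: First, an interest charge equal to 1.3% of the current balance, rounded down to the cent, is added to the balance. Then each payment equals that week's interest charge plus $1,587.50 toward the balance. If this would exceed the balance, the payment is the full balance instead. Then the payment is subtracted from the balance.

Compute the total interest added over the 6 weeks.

$378.02

Week 1: $8,815.48 +$114.60 interest = $8,930.08; pay $1,702.10 → $7,227.98
Week 2: $7,227.98 +$93.96 interest = $7,321.94; pay $1,681.46 → $5,640.48
Week 3: $5,640.48 +$73.32 interest = $5,713.80; pay $1,660.82 → $4,052.98
Week 4: $4,052.98 +$52.68 interest = $4,105.66; pay $1,640.18 → $2,465.48
Week 5: $2,465.48 +$32.05 interest = $2,497.53; pay $1,619.55 → $877.98
Week 6: $877.98 +$11.41 interest = $889.39; pay $889.39 → $0.00
Total interest: $114.60 + $93.96 + $73.32 + $52.68 + $32.05 + $11.41 = $378.02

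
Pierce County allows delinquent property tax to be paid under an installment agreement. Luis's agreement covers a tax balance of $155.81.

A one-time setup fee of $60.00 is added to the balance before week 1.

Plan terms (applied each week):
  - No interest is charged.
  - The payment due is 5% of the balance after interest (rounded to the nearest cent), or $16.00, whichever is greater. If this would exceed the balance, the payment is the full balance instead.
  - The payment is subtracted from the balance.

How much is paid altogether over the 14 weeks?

# | Opening | Payment | End bal
1 | $215.81 | $16.00 | $199.81
2 | $199.81 | $16.00 | $183.81
3 | $183.81 | $16.00 | $167.81
4 | $167.81 | $16.00 | $151.81
5 | $151.81 | $16.00 | $135.81
6 | $135.81 | $16.00 | $119.81
7 | $119.81 | $16.00 | $103.81
8 | $103.81 | $16.00 | $87.81
9 | $87.81 | $16.00 | $71.81
10 | $71.81 | $16.00 | $55.81
11 | $55.81 | $16.00 | $39.81
12 | $39.81 | $16.00 | $23.81
13 | $23.81 | $16.00 | $7.81
14 | $7.81 | $7.81 | $0.00
Total paid: $215.81

$215.81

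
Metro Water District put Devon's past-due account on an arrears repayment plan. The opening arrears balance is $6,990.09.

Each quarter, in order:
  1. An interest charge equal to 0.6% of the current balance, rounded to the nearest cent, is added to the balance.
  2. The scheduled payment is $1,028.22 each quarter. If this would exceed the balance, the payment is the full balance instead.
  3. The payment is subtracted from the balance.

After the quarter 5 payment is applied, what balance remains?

$1,999.16

Quarter 1: opening $6,990.09; interest $41.94 → $7,032.03; payment $1,028.22; balance $6,003.81
Quarter 2: opening $6,003.81; interest $36.02 → $6,039.83; payment $1,028.22; balance $5,011.61
Quarter 3: opening $5,011.61; interest $30.07 → $5,041.68; payment $1,028.22; balance $4,013.46
Quarter 4: opening $4,013.46; interest $24.08 → $4,037.54; payment $1,028.22; balance $3,009.32
Quarter 5: opening $3,009.32; interest $18.06 → $3,027.38; payment $1,028.22; balance $1,999.16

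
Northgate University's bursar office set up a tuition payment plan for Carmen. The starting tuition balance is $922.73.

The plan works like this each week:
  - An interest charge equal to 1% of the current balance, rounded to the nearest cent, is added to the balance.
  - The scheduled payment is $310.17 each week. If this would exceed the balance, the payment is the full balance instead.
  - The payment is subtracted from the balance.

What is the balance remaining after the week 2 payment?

$317.84

Week 1: $922.73 +$9.23 interest = $931.96; pay $310.17 → $621.79
Week 2: $621.79 +$6.22 interest = $628.01; pay $310.17 → $317.84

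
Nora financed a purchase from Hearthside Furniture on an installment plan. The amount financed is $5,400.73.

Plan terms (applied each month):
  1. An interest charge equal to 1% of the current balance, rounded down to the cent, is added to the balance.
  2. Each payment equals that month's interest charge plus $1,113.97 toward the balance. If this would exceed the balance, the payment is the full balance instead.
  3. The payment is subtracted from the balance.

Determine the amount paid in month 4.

$1,134.55

Month 1: $5,400.73 +$54.00 interest = $5,454.73; pay $1,167.97 → $4,286.76
Month 2: $4,286.76 +$42.86 interest = $4,329.62; pay $1,156.83 → $3,172.79
Month 3: $3,172.79 +$31.72 interest = $3,204.51; pay $1,145.69 → $2,058.82
Month 4: $2,058.82 +$20.58 interest = $2,079.40; pay $1,134.55 → $944.85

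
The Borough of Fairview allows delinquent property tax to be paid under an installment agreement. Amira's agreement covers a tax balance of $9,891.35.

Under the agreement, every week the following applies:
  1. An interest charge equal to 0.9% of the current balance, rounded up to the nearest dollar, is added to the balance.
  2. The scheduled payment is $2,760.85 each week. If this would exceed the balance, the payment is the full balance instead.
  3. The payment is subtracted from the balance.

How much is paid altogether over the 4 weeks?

$10,104.35

Week 1: opening $9,891.35; interest $90.00 → $9,981.35; payment $2,760.85; balance $7,220.50
Week 2: opening $7,220.50; interest $65.00 → $7,285.50; payment $2,760.85; balance $4,524.65
Week 3: opening $4,524.65; interest $41.00 → $4,565.65; payment $2,760.85; balance $1,804.80
Week 4: opening $1,804.80; interest $17.00 → $1,821.80; payment $1,821.80; balance $0.00
Total paid: $10,104.35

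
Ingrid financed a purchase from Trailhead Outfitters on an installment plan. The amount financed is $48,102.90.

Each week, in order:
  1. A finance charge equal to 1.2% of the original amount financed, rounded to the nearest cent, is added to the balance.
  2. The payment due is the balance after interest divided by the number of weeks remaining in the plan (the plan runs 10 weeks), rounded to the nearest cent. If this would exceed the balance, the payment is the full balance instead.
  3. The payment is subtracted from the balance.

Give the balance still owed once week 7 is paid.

Week 1: opening $48,102.90; interest $577.23 → $48,680.13; payment $4,868.01; balance $43,812.12
Week 2: opening $43,812.12; interest $577.23 → $44,389.35; payment $4,932.15; balance $39,457.20
Week 3: opening $39,457.20; interest $577.23 → $40,034.43; payment $5,004.30; balance $35,030.13
Week 4: opening $35,030.13; interest $577.23 → $35,607.36; payment $5,086.77; balance $30,520.59
Week 5: opening $30,520.59; interest $577.23 → $31,097.82; payment $5,182.97; balance $25,914.85
Week 6: opening $25,914.85; interest $577.23 → $26,492.08; payment $5,298.42; balance $21,193.66
Week 7: opening $21,193.66; interest $577.23 → $21,770.89; payment $5,442.72; balance $16,328.17

$16,328.17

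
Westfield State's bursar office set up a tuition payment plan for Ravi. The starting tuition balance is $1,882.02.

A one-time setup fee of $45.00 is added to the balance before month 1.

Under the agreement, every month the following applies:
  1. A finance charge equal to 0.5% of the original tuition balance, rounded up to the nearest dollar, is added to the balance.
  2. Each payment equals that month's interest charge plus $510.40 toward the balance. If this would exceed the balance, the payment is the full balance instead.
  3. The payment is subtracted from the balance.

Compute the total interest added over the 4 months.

# | Opening | Interest | Payment | End bal
1 | $1,927.02 | $10.00 | $520.40 | $1,416.62
2 | $1,416.62 | $10.00 | $520.40 | $906.22
3 | $906.22 | $10.00 | $520.40 | $395.82
4 | $395.82 | $10.00 | $405.82 | $0.00
Total interest: $10.00 + $10.00 + $10.00 + $10.00 = $40.00

$40.00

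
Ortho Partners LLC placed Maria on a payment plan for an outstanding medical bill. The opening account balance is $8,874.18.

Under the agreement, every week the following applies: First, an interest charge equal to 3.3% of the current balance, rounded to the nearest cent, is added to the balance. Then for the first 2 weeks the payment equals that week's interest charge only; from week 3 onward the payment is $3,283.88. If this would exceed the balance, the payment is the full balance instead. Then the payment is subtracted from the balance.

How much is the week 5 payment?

Week 1: opening $8,874.18; interest $292.85 → $9,167.03; payment $292.85; balance $8,874.18
Week 2: opening $8,874.18; interest $292.85 → $9,167.03; payment $292.85; balance $8,874.18
Week 3: opening $8,874.18; interest $292.85 → $9,167.03; payment $3,283.88; balance $5,883.15
Week 4: opening $5,883.15; interest $194.14 → $6,077.29; payment $3,283.88; balance $2,793.41
Week 5: opening $2,793.41; interest $92.18 → $2,885.59; payment $2,885.59; balance $0.00

$2,885.59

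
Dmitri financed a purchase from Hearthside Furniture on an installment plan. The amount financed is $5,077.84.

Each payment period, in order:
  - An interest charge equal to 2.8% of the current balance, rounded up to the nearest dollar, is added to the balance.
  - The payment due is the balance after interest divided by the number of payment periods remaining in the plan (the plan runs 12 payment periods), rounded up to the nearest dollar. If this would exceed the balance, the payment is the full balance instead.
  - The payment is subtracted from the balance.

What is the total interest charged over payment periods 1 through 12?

Payment period 1: opening $5,077.84; interest $143.00 → $5,220.84; payment $436.00; balance $4,784.84
Payment period 2: opening $4,784.84; interest $134.00 → $4,918.84; payment $448.00; balance $4,470.84
Payment period 3: opening $4,470.84; interest $126.00 → $4,596.84; payment $460.00; balance $4,136.84
Payment period 4: opening $4,136.84; interest $116.00 → $4,252.84; payment $473.00; balance $3,779.84
Payment period 5: opening $3,779.84; interest $106.00 → $3,885.84; payment $486.00; balance $3,399.84
Payment period 6: opening $3,399.84; interest $96.00 → $3,495.84; payment $500.00; balance $2,995.84
Payment period 7: opening $2,995.84; interest $84.00 → $3,079.84; payment $514.00; balance $2,565.84
Payment period 8: opening $2,565.84; interest $72.00 → $2,637.84; payment $528.00; balance $2,109.84
Payment period 9: opening $2,109.84; interest $60.00 → $2,169.84; payment $543.00; balance $1,626.84
Payment period 10: opening $1,626.84; interest $46.00 → $1,672.84; payment $558.00; balance $1,114.84
Payment period 11: opening $1,114.84; interest $32.00 → $1,146.84; payment $574.00; balance $572.84
Payment period 12: opening $572.84; interest $17.00 → $589.84; payment $589.84; balance $0.00
Total interest: $143.00 + $134.00 + $126.00 + $116.00 + $106.00 + $96.00 + $84.00 + $72.00 + $60.00 + $46.00 + $32.00 + $17.00 = $1,032.00

$1,032.00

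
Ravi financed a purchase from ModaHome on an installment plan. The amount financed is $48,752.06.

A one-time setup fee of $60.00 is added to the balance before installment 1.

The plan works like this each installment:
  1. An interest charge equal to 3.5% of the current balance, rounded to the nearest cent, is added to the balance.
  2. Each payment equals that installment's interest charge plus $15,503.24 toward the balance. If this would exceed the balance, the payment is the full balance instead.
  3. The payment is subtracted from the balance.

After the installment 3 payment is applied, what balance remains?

$2,302.34

Installment 1: opening $48,812.06; interest $1,708.42 → $50,520.48; payment $17,211.66; balance $33,308.82
Installment 2: opening $33,308.82; interest $1,165.81 → $34,474.63; payment $16,669.05; balance $17,805.58
Installment 3: opening $17,805.58; interest $623.20 → $18,428.78; payment $16,126.44; balance $2,302.34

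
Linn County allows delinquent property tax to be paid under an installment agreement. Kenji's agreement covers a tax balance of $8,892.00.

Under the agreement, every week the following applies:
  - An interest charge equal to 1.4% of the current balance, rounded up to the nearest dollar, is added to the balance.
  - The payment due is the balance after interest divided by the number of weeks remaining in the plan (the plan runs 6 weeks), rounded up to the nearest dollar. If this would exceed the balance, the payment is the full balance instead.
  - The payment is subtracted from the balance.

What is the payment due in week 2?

Week 1: $8,892.00 +$125.00 interest = $9,017.00; pay $1,503.00 → $7,514.00
Week 2: $7,514.00 +$106.00 interest = $7,620.00; pay $1,524.00 → $6,096.00

$1,524.00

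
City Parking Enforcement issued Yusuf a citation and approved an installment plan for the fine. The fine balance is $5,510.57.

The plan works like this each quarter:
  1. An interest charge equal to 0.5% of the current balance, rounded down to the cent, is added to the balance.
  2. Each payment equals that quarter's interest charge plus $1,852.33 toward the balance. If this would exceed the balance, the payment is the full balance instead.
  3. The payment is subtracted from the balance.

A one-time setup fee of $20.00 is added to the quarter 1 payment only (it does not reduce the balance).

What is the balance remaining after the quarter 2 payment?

$1,805.91

Quarter 1: opening $5,510.57; interest $27.55 → $5,538.12; payment $1,879.88 (+ $20.00 fee); balance $3,658.24
Quarter 2: opening $3,658.24; interest $18.29 → $3,676.53; payment $1,870.62; balance $1,805.91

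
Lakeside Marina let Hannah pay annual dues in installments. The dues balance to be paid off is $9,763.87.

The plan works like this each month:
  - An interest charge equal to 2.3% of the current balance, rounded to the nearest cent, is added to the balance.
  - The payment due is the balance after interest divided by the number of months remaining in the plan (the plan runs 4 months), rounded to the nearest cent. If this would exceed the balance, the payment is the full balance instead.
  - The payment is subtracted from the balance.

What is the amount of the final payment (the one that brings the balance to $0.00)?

# | Opening | Interest | Payment | End bal
1 | $9,763.87 | $224.57 | $2,497.11 | $7,491.33
2 | $7,491.33 | $172.30 | $2,554.54 | $5,109.09
3 | $5,109.09 | $117.51 | $2,613.30 | $2,613.30
4 | $2,613.30 | $60.11 | $2,673.41 | $0.00

$2,673.41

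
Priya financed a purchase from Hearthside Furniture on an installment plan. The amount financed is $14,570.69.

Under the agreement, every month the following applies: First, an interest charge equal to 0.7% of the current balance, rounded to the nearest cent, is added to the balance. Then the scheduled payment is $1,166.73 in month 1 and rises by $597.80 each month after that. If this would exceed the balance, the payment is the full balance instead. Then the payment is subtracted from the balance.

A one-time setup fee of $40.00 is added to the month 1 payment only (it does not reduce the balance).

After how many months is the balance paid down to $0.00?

6

Month 1: opening $14,570.69; interest $101.99 → $14,672.68; payment $1,166.73 (+ $40.00 fee); balance $13,505.95
Month 2: opening $13,505.95; interest $94.54 → $13,600.49; payment $1,764.53; balance $11,835.96
Month 3: opening $11,835.96; interest $82.85 → $11,918.81; payment $2,362.33; balance $9,556.48
Month 4: opening $9,556.48; interest $66.90 → $9,623.38; payment $2,960.13; balance $6,663.25
Month 5: opening $6,663.25; interest $46.64 → $6,709.89; payment $3,557.93; balance $3,151.96
Month 6: opening $3,151.96; interest $22.06 → $3,174.02; payment $3,174.02; balance $0.00
Balance reaches $0.00 in month 6.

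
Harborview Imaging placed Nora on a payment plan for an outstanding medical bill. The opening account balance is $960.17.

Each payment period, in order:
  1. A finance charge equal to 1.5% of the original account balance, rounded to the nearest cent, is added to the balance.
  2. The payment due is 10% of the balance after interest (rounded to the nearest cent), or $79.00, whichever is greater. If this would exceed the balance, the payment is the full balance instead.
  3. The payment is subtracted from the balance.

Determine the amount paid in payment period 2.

Payment period 1: opening $960.17; interest $14.40 → $974.57; payment $97.46; balance $877.11
Payment period 2: opening $877.11; interest $14.40 → $891.51; payment $89.15; balance $802.36

$89.15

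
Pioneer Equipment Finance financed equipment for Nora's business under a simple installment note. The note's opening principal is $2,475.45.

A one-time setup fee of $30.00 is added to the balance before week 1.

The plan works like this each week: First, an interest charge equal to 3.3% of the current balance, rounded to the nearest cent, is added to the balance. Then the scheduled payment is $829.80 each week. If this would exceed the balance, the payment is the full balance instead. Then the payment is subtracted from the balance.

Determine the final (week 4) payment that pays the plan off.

Week 1: $2,505.45 +$82.68 interest = $2,588.13; pay $829.80 → $1,758.33
Week 2: $1,758.33 +$58.02 interest = $1,816.35; pay $829.80 → $986.55
Week 3: $986.55 +$32.56 interest = $1,019.11; pay $829.80 → $189.31
Week 4: $189.31 +$6.25 interest = $195.56; pay $195.56 → $0.00

$195.56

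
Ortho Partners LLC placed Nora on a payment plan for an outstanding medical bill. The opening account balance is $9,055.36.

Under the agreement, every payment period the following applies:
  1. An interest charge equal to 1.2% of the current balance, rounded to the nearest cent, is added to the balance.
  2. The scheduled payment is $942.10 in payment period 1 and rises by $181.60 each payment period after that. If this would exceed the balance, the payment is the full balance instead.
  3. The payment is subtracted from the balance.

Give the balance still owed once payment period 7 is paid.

Payment period 1: $9,055.36 +$108.66 interest = $9,164.02; pay $942.10 → $8,221.92
Payment period 2: $8,221.92 +$98.66 interest = $8,320.58; pay $1,123.70 → $7,196.88
Payment period 3: $7,196.88 +$86.36 interest = $7,283.24; pay $1,305.30 → $5,977.94
Payment period 4: $5,977.94 +$71.74 interest = $6,049.68; pay $1,486.90 → $4,562.78
Payment period 5: $4,562.78 +$54.75 interest = $4,617.53; pay $1,668.50 → $2,949.03
Payment period 6: $2,949.03 +$35.39 interest = $2,984.42; pay $1,850.10 → $1,134.32
Payment period 7: $1,134.32 +$13.61 interest = $1,147.93; pay $1,147.93 → $0.00

$0.00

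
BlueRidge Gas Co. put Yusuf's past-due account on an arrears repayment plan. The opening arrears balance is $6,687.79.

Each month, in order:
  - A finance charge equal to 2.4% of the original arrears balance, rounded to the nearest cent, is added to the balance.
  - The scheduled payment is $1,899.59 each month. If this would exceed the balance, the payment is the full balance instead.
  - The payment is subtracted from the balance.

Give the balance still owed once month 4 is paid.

$0.00

Month 1: opening $6,687.79; interest $160.51 → $6,848.30; payment $1,899.59; balance $4,948.71
Month 2: opening $4,948.71; interest $160.51 → $5,109.22; payment $1,899.59; balance $3,209.63
Month 3: opening $3,209.63; interest $160.51 → $3,370.14; payment $1,899.59; balance $1,470.55
Month 4: opening $1,470.55; interest $160.51 → $1,631.06; payment $1,631.06; balance $0.00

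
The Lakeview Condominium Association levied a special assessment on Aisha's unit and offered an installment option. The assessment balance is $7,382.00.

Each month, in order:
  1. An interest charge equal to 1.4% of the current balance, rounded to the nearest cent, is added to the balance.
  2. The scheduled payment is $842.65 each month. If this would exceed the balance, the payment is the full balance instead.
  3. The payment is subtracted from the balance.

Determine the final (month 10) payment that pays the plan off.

$348.05

# | Opening | Interest | Payment | End bal
1 | $7,382.00 | $103.35 | $842.65 | $6,642.70
2 | $6,642.70 | $93.00 | $842.65 | $5,893.05
3 | $5,893.05 | $82.50 | $842.65 | $5,132.90
4 | $5,132.90 | $71.86 | $842.65 | $4,362.11
5 | $4,362.11 | $61.07 | $842.65 | $3,580.53
6 | $3,580.53 | $50.13 | $842.65 | $2,788.01
7 | $2,788.01 | $39.03 | $842.65 | $1,984.39
8 | $1,984.39 | $27.78 | $842.65 | $1,169.52
9 | $1,169.52 | $16.37 | $842.65 | $343.24
10 | $343.24 | $4.81 | $348.05 | $0.00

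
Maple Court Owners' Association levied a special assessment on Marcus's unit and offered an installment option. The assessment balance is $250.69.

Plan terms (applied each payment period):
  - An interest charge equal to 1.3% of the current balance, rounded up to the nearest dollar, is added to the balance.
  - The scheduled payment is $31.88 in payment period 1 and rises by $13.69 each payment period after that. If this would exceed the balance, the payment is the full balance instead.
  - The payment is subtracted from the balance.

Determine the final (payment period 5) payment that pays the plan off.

$54.03

Payment period 1: opening $250.69; interest $4.00 → $254.69; payment $31.88; balance $222.81
Payment period 2: opening $222.81; interest $3.00 → $225.81; payment $45.57; balance $180.24
Payment period 3: opening $180.24; interest $3.00 → $183.24; payment $59.26; balance $123.98
Payment period 4: opening $123.98; interest $2.00 → $125.98; payment $72.95; balance $53.03
Payment period 5: opening $53.03; interest $1.00 → $54.03; payment $54.03; balance $0.00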